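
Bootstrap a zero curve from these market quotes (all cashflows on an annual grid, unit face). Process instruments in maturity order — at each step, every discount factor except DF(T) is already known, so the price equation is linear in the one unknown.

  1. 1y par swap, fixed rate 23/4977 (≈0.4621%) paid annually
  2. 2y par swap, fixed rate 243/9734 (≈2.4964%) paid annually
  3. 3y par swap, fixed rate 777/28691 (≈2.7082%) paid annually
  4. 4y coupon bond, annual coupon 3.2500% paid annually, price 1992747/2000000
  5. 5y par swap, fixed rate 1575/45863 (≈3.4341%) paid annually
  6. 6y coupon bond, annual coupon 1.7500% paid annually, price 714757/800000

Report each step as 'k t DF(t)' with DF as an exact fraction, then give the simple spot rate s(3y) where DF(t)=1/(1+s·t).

step 1 [1y] swap r/1=23/4977: DF=(1 − 23/4977·(0))/(1+23/4977) = 4977/5000 ≈ 0.995400
step 2 [2y] swap r/1=243/9734: DF=(1 − 243/9734·(0.995400))/(1+243/9734) = 4757/5000 ≈ 0.951400
step 3 [3y] swap r/1=777/28691: DF=(1 − 777/28691·(0.995400+0.951400))/(1+777/28691) = 9223/10000 ≈ 0.922300
step 4 [4y] bond c/1=13/400: DF=(1992747/2000000 − 13/400·(0.995400+0.951400+0.922300))/(1+13/400) = 8747/10000 ≈ 0.874700
step 5 [5y] swap r/1=1575/45863: DF=(1 − 1575/45863·(0.995400+0.951400+0.922300+0.874700))/(1+1575/45863) = 337/400 ≈ 0.842500
step 6 [6y] bond c/1=7/400: DF=(714757/800000 − 7/400·(0.995400+0.951400+0.922300+0.874700+0.842500))/(1+7/400) = 999/1250 ≈ 0.799200

1 1 4977/5000
2 2 4757/5000
3 3 9223/10000
4 4 8747/10000
5 5 337/400
6 6 999/1250
s(3y) = (1/(9223/10000) − 1)/(3) = 259/9223 ≈ 2.8082%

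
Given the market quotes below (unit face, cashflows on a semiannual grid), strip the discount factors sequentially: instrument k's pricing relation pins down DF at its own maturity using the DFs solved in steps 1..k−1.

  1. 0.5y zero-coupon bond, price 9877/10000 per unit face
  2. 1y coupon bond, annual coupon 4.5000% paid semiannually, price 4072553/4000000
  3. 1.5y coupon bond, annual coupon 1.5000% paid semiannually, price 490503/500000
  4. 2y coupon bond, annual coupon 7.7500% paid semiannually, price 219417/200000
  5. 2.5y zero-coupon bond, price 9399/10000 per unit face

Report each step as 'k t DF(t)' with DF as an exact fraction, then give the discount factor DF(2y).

step 1 [0.5y] zero: DF = P = 9877/10000 ≈ 0.987700
step 2 [1y] bond c/2=9/400: DF=(4072553/4000000 − 9/400·(0.987700))/(1+9/400) = 487/500 ≈ 0.974000
step 3 [1.5y] bond c/2=3/400: DF=(490503/500000 − 3/400·(0.987700+0.974000))/(1+3/400) = 9591/10000 ≈ 0.959100
step 4 [2y] bond c/2=31/800: DF=(219417/200000 − 31/800·(0.987700+0.974000+0.959100))/(1+31/800) = 592/625 ≈ 0.947200
step 5 [2.5y] zero: DF = P = 9399/10000 ≈ 0.939900

1 1/2 9877/10000
2 1 487/500
3 3/2 9591/10000
4 2 592/625
5 5/2 9399/10000
DF(2y) = 592/625 ≈ 0.947200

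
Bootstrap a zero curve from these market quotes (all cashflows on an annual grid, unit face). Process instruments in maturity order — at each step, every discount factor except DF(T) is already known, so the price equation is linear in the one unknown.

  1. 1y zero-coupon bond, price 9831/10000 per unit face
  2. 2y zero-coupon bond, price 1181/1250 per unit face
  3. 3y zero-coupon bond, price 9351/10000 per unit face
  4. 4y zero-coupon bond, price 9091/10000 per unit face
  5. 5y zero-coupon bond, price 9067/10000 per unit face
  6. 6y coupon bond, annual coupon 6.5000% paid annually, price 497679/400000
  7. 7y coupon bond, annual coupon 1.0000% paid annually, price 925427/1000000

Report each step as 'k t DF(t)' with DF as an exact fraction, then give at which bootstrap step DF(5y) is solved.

step 1 [1y] zero: DF = P = 9831/10000 ≈ 0.983100
step 2 [2y] zero: DF = P = 1181/1250 ≈ 0.944800
step 3 [3y] zero: DF = P = 9351/10000 ≈ 0.935100
step 4 [4y] zero: DF = P = 9091/10000 ≈ 0.909100
step 5 [5y] zero: DF = P = 9067/10000 ≈ 0.906700
step 6 [6y] bond c/1=13/200: DF=(497679/400000 − 13/200·(0.983100+0.944800+0.935100+0.909100+0.906700))/(1+13/200) = 8827/10000 ≈ 0.882700
step 7 [7y] bond c/1=1/100: DF=(925427/1000000 − 1/100·(0.983100+0.944800+0.935100+0.909100+0.906700+0.882700))/(1+1/100) = 2153/2500 ≈ 0.861200

1 1 9831/10000
2 2 1181/1250
3 3 9351/10000
4 4 9091/10000
5 5 9067/10000
6 6 8827/10000
7 7 2153/2500
DF(5y) is solved at step 5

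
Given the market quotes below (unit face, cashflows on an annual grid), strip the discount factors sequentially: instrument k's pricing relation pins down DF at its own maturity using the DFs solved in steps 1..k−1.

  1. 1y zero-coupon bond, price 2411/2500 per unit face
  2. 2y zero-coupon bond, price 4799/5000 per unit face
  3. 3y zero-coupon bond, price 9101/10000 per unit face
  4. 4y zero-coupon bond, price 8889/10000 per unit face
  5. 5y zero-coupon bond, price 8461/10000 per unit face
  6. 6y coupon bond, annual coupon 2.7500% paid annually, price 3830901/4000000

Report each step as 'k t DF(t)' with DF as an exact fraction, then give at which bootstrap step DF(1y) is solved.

step 1 [1y] zero: DF = P = 2411/2500 ≈ 0.964400
step 2 [2y] zero: DF = P = 4799/5000 ≈ 0.959800
step 3 [3y] zero: DF = P = 9101/10000 ≈ 0.910100
step 4 [4y] zero: DF = P = 8889/10000 ≈ 0.888900
step 5 [5y] zero: DF = P = 8461/10000 ≈ 0.846100
step 6 [6y] bond c/1=11/400: DF=(3830901/4000000 − 11/400·(0.964400+0.959800+0.910100+0.888900+0.846100))/(1+11/400) = 4049/5000 ≈ 0.809800

1 1 2411/2500
2 2 4799/5000
3 3 9101/10000
4 4 8889/10000
5 5 8461/10000
6 6 4049/5000
DF(1y) is solved at step 1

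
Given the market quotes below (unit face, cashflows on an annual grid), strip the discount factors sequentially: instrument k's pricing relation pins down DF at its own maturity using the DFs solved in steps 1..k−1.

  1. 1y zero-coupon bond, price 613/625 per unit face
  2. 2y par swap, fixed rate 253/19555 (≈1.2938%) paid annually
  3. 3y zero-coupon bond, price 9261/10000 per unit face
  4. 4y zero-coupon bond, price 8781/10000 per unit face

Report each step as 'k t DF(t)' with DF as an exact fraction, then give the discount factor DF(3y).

step 1 [1y] zero: DF = P = 613/625 ≈ 0.980800
step 2 [2y] swap r/1=253/19555: DF=(1 − 253/19555·(0.980800))/(1+253/19555) = 9747/10000 ≈ 0.974700
step 3 [3y] zero: DF = P = 9261/10000 ≈ 0.926100
step 4 [4y] zero: DF = P = 8781/10000 ≈ 0.878100

1 1 613/625
2 2 9747/10000
3 3 9261/10000
4 4 8781/10000
DF(3y) = 9261/10000 ≈ 0.926100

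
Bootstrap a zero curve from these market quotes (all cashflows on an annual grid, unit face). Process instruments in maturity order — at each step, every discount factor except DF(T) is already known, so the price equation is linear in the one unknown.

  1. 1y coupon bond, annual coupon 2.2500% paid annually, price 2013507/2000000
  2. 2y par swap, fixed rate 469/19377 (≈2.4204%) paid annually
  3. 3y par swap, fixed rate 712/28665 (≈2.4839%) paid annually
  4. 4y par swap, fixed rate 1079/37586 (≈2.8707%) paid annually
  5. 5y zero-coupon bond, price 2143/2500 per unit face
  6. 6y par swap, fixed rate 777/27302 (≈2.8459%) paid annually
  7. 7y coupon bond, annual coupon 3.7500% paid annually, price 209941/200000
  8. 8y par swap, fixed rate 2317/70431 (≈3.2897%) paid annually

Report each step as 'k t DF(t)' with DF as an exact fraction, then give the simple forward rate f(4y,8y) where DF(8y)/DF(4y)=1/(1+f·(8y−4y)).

1 1 4923/5000
2 2 9531/10000
3 3 1161/1250
4 4 8921/10000
5 5 2143/2500
6 6 4223/5000
7 7 509/625
8 8 7683/10000
f(4y,8y) = ((8921/10000)/(7683/10000) − 1)/(4) = 619/15366 ≈ 4.0284%

step 1 [1y] bond c/1=9/400: DF=(2013507/2000000 − 9/400·(0))/(1+9/400) = 4923/5000 ≈ 0.984600
step 2 [2y] swap r/1=469/19377: DF=(1 − 469/19377·(0.984600))/(1+469/19377) = 9531/10000 ≈ 0.953100
step 3 [3y] swap r/1=712/28665: DF=(1 − 712/28665·(0.984600+0.953100))/(1+712/28665) = 1161/1250 ≈ 0.928800
step 4 [4y] swap r/1=1079/37586: DF=(1 − 1079/37586·(0.984600+0.953100+0.928800))/(1+1079/37586) = 8921/10000 ≈ 0.892100
step 5 [5y] zero: DF = P = 2143/2500 ≈ 0.857200
step 6 [6y] swap r/1=777/27302: DF=(1 − 777/27302·(0.984600+0.953100+0.928800+0.892100+0.857200))/(1+777/27302) = 4223/5000 ≈ 0.844600
step 7 [7y] bond c/1=3/80: DF=(209941/200000 − 3/80·(0.984600+0.953100+0.928800+0.892100+0.857200+0.844600))/(1+3/80) = 509/625 ≈ 0.814400
step 8 [8y] swap r/1=2317/70431: DF=(1 − 2317/70431·(0.984600+0.953100+0.928800+0.892100+0.857200+0.844600+0.814400))/(1+2317/70431) = 7683/10000 ≈ 0.768300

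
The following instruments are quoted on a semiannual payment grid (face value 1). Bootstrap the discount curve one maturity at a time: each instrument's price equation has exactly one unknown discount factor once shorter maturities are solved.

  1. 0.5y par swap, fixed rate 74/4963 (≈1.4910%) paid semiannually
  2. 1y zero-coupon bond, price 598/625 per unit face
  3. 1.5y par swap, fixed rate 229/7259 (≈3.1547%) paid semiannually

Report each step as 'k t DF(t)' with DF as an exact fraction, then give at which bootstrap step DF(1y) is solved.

1 1/2 4963/5000
2 1 598/625
3 3/2 4771/5000
DF(1y) is solved at step 2

step 1 [0.5y] swap r/2=37/4963: DF=(1 − 37/4963·(0))/(1+37/4963) = 4963/5000 ≈ 0.992600
step 2 [1y] zero: DF = P = 598/625 ≈ 0.956800
step 3 [1.5y] swap r/2=229/14518: DF=(1 − 229/14518·(0.992600+0.956800))/(1+229/14518) = 4771/5000 ≈ 0.954200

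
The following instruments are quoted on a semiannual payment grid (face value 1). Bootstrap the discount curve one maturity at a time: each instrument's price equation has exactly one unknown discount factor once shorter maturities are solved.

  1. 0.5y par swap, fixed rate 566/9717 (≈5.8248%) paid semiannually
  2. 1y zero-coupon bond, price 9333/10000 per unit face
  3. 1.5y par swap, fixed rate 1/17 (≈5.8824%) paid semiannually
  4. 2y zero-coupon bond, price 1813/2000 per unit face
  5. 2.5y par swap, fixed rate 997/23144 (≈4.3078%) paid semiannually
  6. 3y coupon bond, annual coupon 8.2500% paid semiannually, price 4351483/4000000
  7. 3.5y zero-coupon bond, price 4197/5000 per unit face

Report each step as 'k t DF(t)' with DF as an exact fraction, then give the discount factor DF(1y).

step 1 [0.5y] swap r/2=283/9717: DF=(1 − 283/9717·(0))/(1+283/9717) = 9717/10000 ≈ 0.971700
step 2 [1y] zero: DF = P = 9333/10000 ≈ 0.933300
step 3 [1.5y] swap r/2=1/34: DF=(1 − 1/34·(0.971700+0.933300))/(1+1/34) = 917/1000 ≈ 0.917000
step 4 [2y] zero: DF = P = 1813/2000 ≈ 0.906500
step 5 [2.5y] swap r/2=997/46288: DF=(1 − 997/46288·(0.971700+0.933300+0.917000+0.906500))/(1+997/46288) = 9003/10000 ≈ 0.900300
step 6 [3y] bond c/2=33/800: DF=(4351483/4000000 − 33/800·(0.971700+0.933300+0.917000+0.906500+0.900300))/(1+33/800) = 4307/5000 ≈ 0.861400
step 7 [3.5y] zero: DF = P = 4197/5000 ≈ 0.839400

1 1/2 9717/10000
2 1 9333/10000
3 3/2 917/1000
4 2 1813/2000
5 5/2 9003/10000
6 3 4307/5000
7 7/2 4197/5000
DF(1y) = 9333/10000 ≈ 0.933300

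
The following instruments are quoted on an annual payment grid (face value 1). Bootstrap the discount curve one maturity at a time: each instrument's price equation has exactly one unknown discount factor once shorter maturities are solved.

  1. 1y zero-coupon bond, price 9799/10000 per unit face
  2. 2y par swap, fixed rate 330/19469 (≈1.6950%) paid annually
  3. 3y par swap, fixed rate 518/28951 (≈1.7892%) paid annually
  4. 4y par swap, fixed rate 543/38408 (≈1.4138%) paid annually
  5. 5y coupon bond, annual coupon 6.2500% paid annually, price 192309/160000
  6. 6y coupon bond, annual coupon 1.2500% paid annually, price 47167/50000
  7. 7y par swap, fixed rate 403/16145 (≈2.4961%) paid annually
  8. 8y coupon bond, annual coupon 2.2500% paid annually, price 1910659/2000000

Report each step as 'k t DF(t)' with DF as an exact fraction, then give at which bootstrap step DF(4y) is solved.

step 1 [1y] zero: DF = P = 9799/10000 ≈ 0.979900
step 2 [2y] swap r/1=330/19469: DF=(1 − 330/19469·(0.979900))/(1+330/19469) = 967/1000 ≈ 0.967000
step 3 [3y] swap r/1=518/28951: DF=(1 − 518/28951·(0.979900+0.967000))/(1+518/28951) = 4741/5000 ≈ 0.948200
step 4 [4y] swap r/1=543/38408: DF=(1 − 543/38408·(0.979900+0.967000+0.948200))/(1+543/38408) = 9457/10000 ≈ 0.945700
step 5 [5y] bond c/1=1/16: DF=(192309/160000 − 1/16·(0.979900+0.967000+0.948200+0.945700))/(1+1/16) = 9053/10000 ≈ 0.905300
step 6 [6y] bond c/1=1/80: DF=(47167/50000 − 1/80·(0.979900+0.967000+0.948200+0.945700+0.905300))/(1+1/80) = 8731/10000 ≈ 0.873100
step 7 [7y] swap r/1=403/16145: DF=(1 − 403/16145·(0.979900+0.967000+0.948200+0.945700+0.905300+0.873100))/(1+403/16145) = 2097/2500 ≈ 0.838800
step 8 [8y] bond c/1=9/400: DF=(1910659/2000000 − 9/400·(0.979900+0.967000+0.948200+0.945700+0.905300+0.873100+0.838800))/(1+9/400) = 3961/5000 ≈ 0.792200

1 1 9799/10000
2 2 967/1000
3 3 4741/5000
4 4 9457/10000
5 5 9053/10000
6 6 8731/10000
7 7 2097/2500
8 8 3961/5000
DF(4y) is solved at step 4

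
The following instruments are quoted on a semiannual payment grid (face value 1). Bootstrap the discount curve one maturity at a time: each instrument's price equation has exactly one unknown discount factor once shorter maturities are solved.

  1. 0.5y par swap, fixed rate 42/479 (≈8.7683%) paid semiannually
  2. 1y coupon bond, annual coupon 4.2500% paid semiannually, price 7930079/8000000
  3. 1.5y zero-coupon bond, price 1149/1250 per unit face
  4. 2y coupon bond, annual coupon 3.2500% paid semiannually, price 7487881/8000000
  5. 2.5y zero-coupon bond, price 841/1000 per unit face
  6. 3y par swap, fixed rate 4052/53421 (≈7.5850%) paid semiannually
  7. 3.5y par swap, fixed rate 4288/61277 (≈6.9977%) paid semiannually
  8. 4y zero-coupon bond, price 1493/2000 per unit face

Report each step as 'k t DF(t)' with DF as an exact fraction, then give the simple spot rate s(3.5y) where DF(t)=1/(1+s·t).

step 1 [0.5y] swap r/2=21/479: DF=(1 − 21/479·(0))/(1+21/479) = 479/500 ≈ 0.958000
step 2 [1y] bond c/2=17/800: DF=(7930079/8000000 − 17/800·(0.958000))/(1+17/800) = 9507/10000 ≈ 0.950700
step 3 [1.5y] zero: DF = P = 1149/1250 ≈ 0.919200
step 4 [2y] bond c/2=13/800: DF=(7487881/8000000 − 13/800·(0.958000+0.950700+0.919200))/(1+13/800) = 4379/5000 ≈ 0.875800
step 5 [2.5y] zero: DF = P = 841/1000 ≈ 0.841000
step 6 [3y] swap r/2=2026/53421: DF=(1 − 2026/53421·(0.958000+0.950700+0.919200+0.875800+0.841000))/(1+2026/53421) = 3987/5000 ≈ 0.797400
step 7 [3.5y] swap r/2=2144/61277: DF=(1 − 2144/61277·(0.958000+0.950700+0.919200+0.875800+0.841000+0.797400))/(1+2144/61277) = 491/625 ≈ 0.785600
step 8 [4y] zero: DF = P = 1493/2000 ≈ 0.746500

1 1/2 479/500
2 1 9507/10000
3 3/2 1149/1250
4 2 4379/5000
5 5/2 841/1000
6 3 3987/5000
7 7/2 491/625
8 4 1493/2000
s(3.5y) = (1/(491/625) − 1)/(7/2) = 268/3437 ≈ 7.7975%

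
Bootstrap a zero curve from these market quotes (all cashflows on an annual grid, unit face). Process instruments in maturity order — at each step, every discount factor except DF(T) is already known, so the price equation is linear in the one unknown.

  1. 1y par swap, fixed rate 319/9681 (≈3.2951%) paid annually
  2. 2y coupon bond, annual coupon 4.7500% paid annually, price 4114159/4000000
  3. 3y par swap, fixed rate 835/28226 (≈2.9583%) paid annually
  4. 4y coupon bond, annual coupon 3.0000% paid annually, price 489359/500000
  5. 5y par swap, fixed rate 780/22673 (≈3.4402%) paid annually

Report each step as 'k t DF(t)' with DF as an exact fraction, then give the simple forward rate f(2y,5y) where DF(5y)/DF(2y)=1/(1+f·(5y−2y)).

step 1 [1y] swap r/1=319/9681: DF=(1 − 319/9681·(0))/(1+319/9681) = 9681/10000 ≈ 0.968100
step 2 [2y] bond c/1=19/400: DF=(4114159/4000000 − 19/400·(0.968100))/(1+19/400) = 469/500 ≈ 0.938000
step 3 [3y] swap r/1=835/28226: DF=(1 − 835/28226·(0.968100+0.938000))/(1+835/28226) = 1833/2000 ≈ 0.916500
step 4 [4y] bond c/1=3/100: DF=(489359/500000 − 3/100·(0.968100+0.938000+0.916500))/(1+3/100) = 217/250 ≈ 0.868000
step 5 [5y] swap r/1=780/22673: DF=(1 − 780/22673·(0.968100+0.938000+0.916500+0.868000))/(1+780/22673) = 211/250 ≈ 0.844000

1 1 9681/10000
2 2 469/500
3 3 1833/2000
4 4 217/250
5 5 211/250
f(2y,5y) = ((469/500)/(211/250) − 1)/(3) = 47/1266 ≈ 3.7125%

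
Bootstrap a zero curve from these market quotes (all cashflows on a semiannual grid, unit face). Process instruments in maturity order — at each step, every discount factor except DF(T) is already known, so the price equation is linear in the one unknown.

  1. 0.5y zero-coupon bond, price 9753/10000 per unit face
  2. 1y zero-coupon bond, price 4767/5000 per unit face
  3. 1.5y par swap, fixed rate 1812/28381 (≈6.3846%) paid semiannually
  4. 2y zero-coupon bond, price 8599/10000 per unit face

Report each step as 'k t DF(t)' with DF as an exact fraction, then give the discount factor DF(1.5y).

step 1 [0.5y] zero: DF = P = 9753/10000 ≈ 0.975300
step 2 [1y] zero: DF = P = 4767/5000 ≈ 0.953400
step 3 [1.5y] swap r/2=906/28381: DF=(1 − 906/28381·(0.975300+0.953400))/(1+906/28381) = 4547/5000 ≈ 0.909400
step 4 [2y] zero: DF = P = 8599/10000 ≈ 0.859900

1 1/2 9753/10000
2 1 4767/5000
3 3/2 4547/5000
4 2 8599/10000
DF(1.5y) = 4547/5000 ≈ 0.909400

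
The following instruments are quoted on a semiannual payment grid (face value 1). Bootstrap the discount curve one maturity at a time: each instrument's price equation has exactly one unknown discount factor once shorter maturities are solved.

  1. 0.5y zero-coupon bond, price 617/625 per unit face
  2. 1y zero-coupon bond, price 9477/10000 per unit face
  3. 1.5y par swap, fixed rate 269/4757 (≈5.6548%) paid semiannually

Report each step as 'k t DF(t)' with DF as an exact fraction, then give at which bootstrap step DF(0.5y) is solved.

step 1 [0.5y] zero: DF = P = 617/625 ≈ 0.987200
step 2 [1y] zero: DF = P = 9477/10000 ≈ 0.947700
step 3 [1.5y] swap r/2=269/9514: DF=(1 − 269/9514·(0.987200+0.947700))/(1+269/9514) = 9193/10000 ≈ 0.919300

1 1/2 617/625
2 1 9477/10000
3 3/2 9193/10000
DF(0.5y) is solved at step 1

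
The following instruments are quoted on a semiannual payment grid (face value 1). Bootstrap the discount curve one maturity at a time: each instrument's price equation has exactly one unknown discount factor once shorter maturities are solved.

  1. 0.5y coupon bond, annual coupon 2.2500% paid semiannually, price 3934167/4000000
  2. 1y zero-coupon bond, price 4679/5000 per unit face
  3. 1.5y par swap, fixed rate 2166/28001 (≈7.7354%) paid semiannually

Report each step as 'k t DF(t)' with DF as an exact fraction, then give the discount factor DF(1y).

step 1 [0.5y] bond c/2=9/800: DF=(3934167/4000000 − 9/800·(0))/(1+9/800) = 4863/5000 ≈ 0.972600
step 2 [1y] zero: DF = P = 4679/5000 ≈ 0.935800
step 3 [1.5y] swap r/2=1083/28001: DF=(1 − 1083/28001·(0.972600+0.935800))/(1+1083/28001) = 8917/10000 ≈ 0.891700

1 1/2 4863/5000
2 1 4679/5000
3 3/2 8917/10000
DF(1y) = 4679/5000 ≈ 0.935800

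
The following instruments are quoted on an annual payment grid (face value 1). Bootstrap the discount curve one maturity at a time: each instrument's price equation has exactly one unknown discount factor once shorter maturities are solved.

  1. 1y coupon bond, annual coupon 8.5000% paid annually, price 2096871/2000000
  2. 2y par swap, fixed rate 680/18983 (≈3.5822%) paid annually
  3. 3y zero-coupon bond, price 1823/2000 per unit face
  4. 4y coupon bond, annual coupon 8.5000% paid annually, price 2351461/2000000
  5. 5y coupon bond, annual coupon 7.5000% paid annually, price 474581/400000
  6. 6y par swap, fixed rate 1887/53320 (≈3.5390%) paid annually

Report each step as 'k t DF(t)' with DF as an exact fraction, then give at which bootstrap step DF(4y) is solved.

1 1 9663/10000
2 2 233/250
3 3 1823/2000
4 4 1727/2000
5 5 4237/5000
6 6 8113/10000
DF(4y) is solved at step 4

step 1 [1y] bond c/1=17/200: DF=(2096871/2000000 − 17/200·(0))/(1+17/200) = 9663/10000 ≈ 0.966300
step 2 [2y] swap r/1=680/18983: DF=(1 − 680/18983·(0.966300))/(1+680/18983) = 233/250 ≈ 0.932000
step 3 [3y] zero: DF = P = 1823/2000 ≈ 0.911500
step 4 [4y] bond c/1=17/200: DF=(2351461/2000000 − 17/200·(0.966300+0.932000+0.911500))/(1+17/200) = 1727/2000 ≈ 0.863500
step 5 [5y] bond c/1=3/40: DF=(474581/400000 − 3/40·(0.966300+0.932000+0.911500+0.863500))/(1+3/40) = 4237/5000 ≈ 0.847400
step 6 [6y] swap r/1=1887/53320: DF=(1 − 1887/53320·(0.966300+0.932000+0.911500+0.863500+0.847400))/(1+1887/53320) = 8113/10000 ≈ 0.811300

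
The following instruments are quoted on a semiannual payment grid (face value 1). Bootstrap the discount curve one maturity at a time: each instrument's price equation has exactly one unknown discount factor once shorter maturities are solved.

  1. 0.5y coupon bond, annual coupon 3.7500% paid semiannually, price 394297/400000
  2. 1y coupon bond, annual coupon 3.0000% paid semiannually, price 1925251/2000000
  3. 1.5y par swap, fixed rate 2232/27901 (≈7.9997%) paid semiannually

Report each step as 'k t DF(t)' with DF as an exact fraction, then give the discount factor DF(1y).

step 1 [0.5y] bond c/2=3/160: DF=(394297/400000 − 3/160·(0))/(1+3/160) = 2419/2500 ≈ 0.967600
step 2 [1y] bond c/2=3/200: DF=(1925251/2000000 − 3/200·(0.967600))/(1+3/200) = 9341/10000 ≈ 0.934100
step 3 [1.5y] swap r/2=1116/27901: DF=(1 − 1116/27901·(0.967600+0.934100))/(1+1116/27901) = 2221/2500 ≈ 0.888400

1 1/2 2419/2500
2 1 9341/10000
3 3/2 2221/2500
DF(1y) = 9341/10000 ≈ 0.934100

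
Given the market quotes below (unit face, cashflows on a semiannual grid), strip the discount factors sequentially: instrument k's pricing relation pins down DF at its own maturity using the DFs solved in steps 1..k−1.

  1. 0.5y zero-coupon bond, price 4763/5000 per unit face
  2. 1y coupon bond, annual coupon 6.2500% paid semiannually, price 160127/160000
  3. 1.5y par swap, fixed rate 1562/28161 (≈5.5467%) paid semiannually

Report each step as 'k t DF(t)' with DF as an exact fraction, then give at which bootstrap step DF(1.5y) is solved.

1 1/2 4763/5000
2 1 1177/1250
3 3/2 9219/10000
DF(1.5y) is solved at step 3

step 1 [0.5y] zero: DF = P = 4763/5000 ≈ 0.952600
step 2 [1y] bond c/2=1/32: DF=(160127/160000 − 1/32·(0.952600))/(1+1/32) = 1177/1250 ≈ 0.941600
step 3 [1.5y] swap r/2=781/28161: DF=(1 − 781/28161·(0.952600+0.941600))/(1+781/28161) = 9219/10000 ≈ 0.921900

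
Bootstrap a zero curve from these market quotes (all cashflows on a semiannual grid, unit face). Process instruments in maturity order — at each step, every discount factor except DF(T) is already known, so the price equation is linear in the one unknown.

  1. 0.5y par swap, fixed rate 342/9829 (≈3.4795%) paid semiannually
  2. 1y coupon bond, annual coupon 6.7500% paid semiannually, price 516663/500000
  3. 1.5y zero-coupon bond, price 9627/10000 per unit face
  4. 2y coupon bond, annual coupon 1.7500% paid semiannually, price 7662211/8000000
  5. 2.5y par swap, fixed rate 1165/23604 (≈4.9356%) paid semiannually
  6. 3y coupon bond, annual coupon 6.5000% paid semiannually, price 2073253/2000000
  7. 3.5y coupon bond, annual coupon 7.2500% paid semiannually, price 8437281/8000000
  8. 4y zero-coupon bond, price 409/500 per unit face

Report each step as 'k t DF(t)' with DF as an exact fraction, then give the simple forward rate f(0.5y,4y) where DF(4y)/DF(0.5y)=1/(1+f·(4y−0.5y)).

step 1 [0.5y] swap r/2=171/9829: DF=(1 − 171/9829·(0))/(1+171/9829) = 9829/10000 ≈ 0.982900
step 2 [1y] bond c/2=27/800: DF=(516663/500000 − 27/800·(0.982900))/(1+27/800) = 387/400 ≈ 0.967500
step 3 [1.5y] zero: DF = P = 9627/10000 ≈ 0.962700
step 4 [2y] bond c/2=7/800: DF=(7662211/8000000 − 7/800·(0.982900+0.967500+0.962700))/(1+7/800) = 4621/5000 ≈ 0.924200
step 5 [2.5y] swap r/2=1165/47208: DF=(1 − 1165/47208·(0.982900+0.967500+0.962700+0.924200))/(1+1165/47208) = 1767/2000 ≈ 0.883500
step 6 [3y] bond c/2=13/400: DF=(2073253/2000000 − 13/400·(0.982900+0.967500+0.962700+0.924200+0.883500))/(1+13/400) = 4277/5000 ≈ 0.855400
step 7 [3.5y] bond c/2=29/800: DF=(8437281/8000000 − 29/800·(0.982900+0.967500+0.962700+0.924200+0.883500+0.855400))/(1+29/800) = 8227/10000 ≈ 0.822700
step 8 [4y] zero: DF = P = 409/500 ≈ 0.818000

1 1/2 9829/10000
2 1 387/400
3 3/2 9627/10000
4 2 4621/5000
5 5/2 1767/2000
6 3 4277/5000
7 7/2 8227/10000
8 4 409/500
f(0.5y,4y) = ((9829/10000)/(409/500) − 1)/(7/2) = 1649/28630 ≈ 5.7597%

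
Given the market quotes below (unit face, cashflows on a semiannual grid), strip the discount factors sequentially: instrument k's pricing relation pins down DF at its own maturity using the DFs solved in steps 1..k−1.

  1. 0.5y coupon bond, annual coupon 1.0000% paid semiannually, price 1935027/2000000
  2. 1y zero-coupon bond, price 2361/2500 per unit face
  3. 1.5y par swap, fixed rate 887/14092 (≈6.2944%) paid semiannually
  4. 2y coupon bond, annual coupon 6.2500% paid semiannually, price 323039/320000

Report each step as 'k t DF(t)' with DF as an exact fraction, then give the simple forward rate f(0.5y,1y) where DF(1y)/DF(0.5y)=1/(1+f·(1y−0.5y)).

1 1/2 9627/10000
2 1 2361/2500
3 3/2 9113/10000
4 2 1787/2000
f(0.5y,1y) = ((9627/10000)/(2361/2500) − 1)/(1/2) = 61/1574 ≈ 3.8755%

step 1 [0.5y] bond c/2=1/200: DF=(1935027/2000000 − 1/200·(0))/(1+1/200) = 9627/10000 ≈ 0.962700
step 2 [1y] zero: DF = P = 2361/2500 ≈ 0.944400
step 3 [1.5y] swap r/2=887/28184: DF=(1 − 887/28184·(0.962700+0.944400))/(1+887/28184) = 9113/10000 ≈ 0.911300
step 4 [2y] bond c/2=1/32: DF=(323039/320000 − 1/32·(0.962700+0.944400+0.911300))/(1+1/32) = 1787/2000 ≈ 0.893500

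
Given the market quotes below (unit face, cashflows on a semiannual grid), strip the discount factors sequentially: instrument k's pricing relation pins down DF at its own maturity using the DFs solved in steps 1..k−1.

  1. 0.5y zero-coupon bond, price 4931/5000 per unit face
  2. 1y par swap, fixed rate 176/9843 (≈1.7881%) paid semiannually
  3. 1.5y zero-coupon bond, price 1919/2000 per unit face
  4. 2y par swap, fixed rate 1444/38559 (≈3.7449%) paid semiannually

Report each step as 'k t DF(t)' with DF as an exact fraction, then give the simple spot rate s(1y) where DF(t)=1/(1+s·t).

1 1/2 4931/5000
2 1 614/625
3 3/2 1919/2000
4 2 4639/5000
s(1y) = (1/(614/625) − 1)/(1) = 11/614 ≈ 1.7915%

step 1 [0.5y] zero: DF = P = 4931/5000 ≈ 0.986200
step 2 [1y] swap r/2=88/9843: DF=(1 − 88/9843·(0.986200))/(1+88/9843) = 614/625 ≈ 0.982400
step 3 [1.5y] zero: DF = P = 1919/2000 ≈ 0.959500
step 4 [2y] swap r/2=722/38559: DF=(1 − 722/38559·(0.986200+0.982400+0.959500))/(1+722/38559) = 4639/5000 ≈ 0.927800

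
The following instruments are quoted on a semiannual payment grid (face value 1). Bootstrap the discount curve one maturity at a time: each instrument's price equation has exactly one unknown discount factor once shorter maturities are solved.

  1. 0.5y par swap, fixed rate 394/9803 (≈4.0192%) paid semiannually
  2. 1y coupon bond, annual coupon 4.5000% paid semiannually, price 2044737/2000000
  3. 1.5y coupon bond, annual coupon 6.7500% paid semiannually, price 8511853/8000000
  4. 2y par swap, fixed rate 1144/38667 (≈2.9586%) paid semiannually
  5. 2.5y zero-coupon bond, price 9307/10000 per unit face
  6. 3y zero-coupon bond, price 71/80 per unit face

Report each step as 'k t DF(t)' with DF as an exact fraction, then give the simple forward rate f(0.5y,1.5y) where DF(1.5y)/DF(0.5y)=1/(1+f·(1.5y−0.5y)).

1 1/2 9803/10000
2 1 9783/10000
3 3/2 9653/10000
4 2 2357/2500
5 5/2 9307/10000
6 3 71/80
f(0.5y,1.5y) = ((9803/10000)/(9653/10000) − 1)/(1) = 150/9653 ≈ 1.5539%

step 1 [0.5y] swap r/2=197/9803: DF=(1 − 197/9803·(0))/(1+197/9803) = 9803/10000 ≈ 0.980300
step 2 [1y] bond c/2=9/400: DF=(2044737/2000000 − 9/400·(0.980300))/(1+9/400) = 9783/10000 ≈ 0.978300
step 3 [1.5y] bond c/2=27/800: DF=(8511853/8000000 − 27/800·(0.980300+0.978300))/(1+27/800) = 9653/10000 ≈ 0.965300
step 4 [2y] swap r/2=572/38667: DF=(1 − 572/38667·(0.980300+0.978300+0.965300))/(1+572/38667) = 2357/2500 ≈ 0.942800
step 5 [2.5y] zero: DF = P = 9307/10000 ≈ 0.930700
step 6 [3y] zero: DF = P = 71/80 ≈ 0.887500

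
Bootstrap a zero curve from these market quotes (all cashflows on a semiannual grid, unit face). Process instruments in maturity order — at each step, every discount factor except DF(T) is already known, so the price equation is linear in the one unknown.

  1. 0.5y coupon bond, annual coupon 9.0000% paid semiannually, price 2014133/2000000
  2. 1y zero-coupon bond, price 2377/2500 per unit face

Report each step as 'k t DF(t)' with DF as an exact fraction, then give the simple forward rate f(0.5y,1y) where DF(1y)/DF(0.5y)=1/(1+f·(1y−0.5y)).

1 1/2 9637/10000
2 1 2377/2500
f(0.5y,1y) = ((9637/10000)/(2377/2500) − 1)/(1/2) = 129/4754 ≈ 2.7135%

step 1 [0.5y] bond c/2=9/200: DF=(2014133/2000000 − 9/200·(0))/(1+9/200) = 9637/10000 ≈ 0.963700
step 2 [1y] zero: DF = P = 2377/2500 ≈ 0.950800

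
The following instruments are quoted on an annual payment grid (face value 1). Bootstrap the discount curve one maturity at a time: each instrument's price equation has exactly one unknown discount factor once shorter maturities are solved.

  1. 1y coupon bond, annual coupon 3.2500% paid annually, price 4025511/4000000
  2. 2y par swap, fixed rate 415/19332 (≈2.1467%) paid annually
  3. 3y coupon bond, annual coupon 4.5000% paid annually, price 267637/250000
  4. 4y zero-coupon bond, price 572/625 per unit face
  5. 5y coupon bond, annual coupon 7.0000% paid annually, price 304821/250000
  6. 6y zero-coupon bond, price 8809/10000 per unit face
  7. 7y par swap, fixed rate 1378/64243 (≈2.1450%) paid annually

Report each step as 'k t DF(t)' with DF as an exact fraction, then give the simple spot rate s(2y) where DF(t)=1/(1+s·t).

1 1 9747/10000
2 2 1917/2000
3 3 2353/2500
4 4 572/625
5 5 2229/2500
6 6 8809/10000
7 7 4311/5000
s(2y) = (1/(1917/2000) − 1)/(2) = 83/3834 ≈ 2.1648%

step 1 [1y] bond c/1=13/400: DF=(4025511/4000000 − 13/400·(0))/(1+13/400) = 9747/10000 ≈ 0.974700
step 2 [2y] swap r/1=415/19332: DF=(1 − 415/19332·(0.974700))/(1+415/19332) = 1917/2000 ≈ 0.958500
step 3 [3y] bond c/1=9/200: DF=(267637/250000 − 9/200·(0.974700+0.958500))/(1+9/200) = 2353/2500 ≈ 0.941200
step 4 [4y] zero: DF = P = 572/625 ≈ 0.915200
step 5 [5y] bond c/1=7/100: DF=(304821/250000 − 7/100·(0.974700+0.958500+0.941200+0.915200))/(1+7/100) = 2229/2500 ≈ 0.891600
step 6 [6y] zero: DF = P = 8809/10000 ≈ 0.880900
step 7 [7y] swap r/1=1378/64243: DF=(1 − 1378/64243·(0.974700+0.958500+0.941200+0.915200+0.891600+0.880900))/(1+1378/64243) = 4311/5000 ≈ 0.862200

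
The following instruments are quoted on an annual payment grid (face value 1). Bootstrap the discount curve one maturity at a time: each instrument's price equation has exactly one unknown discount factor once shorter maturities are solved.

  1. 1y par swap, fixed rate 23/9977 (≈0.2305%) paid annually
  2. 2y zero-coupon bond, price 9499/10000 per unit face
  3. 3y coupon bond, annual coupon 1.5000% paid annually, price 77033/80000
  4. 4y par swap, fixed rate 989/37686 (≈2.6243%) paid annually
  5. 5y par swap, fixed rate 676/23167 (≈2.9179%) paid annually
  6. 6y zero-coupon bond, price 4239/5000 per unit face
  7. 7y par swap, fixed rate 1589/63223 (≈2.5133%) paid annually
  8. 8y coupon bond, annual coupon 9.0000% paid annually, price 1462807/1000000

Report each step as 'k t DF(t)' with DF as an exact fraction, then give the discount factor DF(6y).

step 1 [1y] swap r/1=23/9977: DF=(1 − 23/9977·(0))/(1+23/9977) = 9977/10000 ≈ 0.997700
step 2 [2y] zero: DF = P = 9499/10000 ≈ 0.949900
step 3 [3y] bond c/1=3/200: DF=(77033/80000 − 3/200·(0.997700+0.949900))/(1+3/200) = 9199/10000 ≈ 0.919900
step 4 [4y] swap r/1=989/37686: DF=(1 − 989/37686·(0.997700+0.949900+0.919900))/(1+989/37686) = 9011/10000 ≈ 0.901100
step 5 [5y] swap r/1=676/23167: DF=(1 − 676/23167·(0.997700+0.949900+0.919900+0.901100))/(1+676/23167) = 1081/1250 ≈ 0.864800
step 6 [6y] zero: DF = P = 4239/5000 ≈ 0.847800
step 7 [7y] swap r/1=1589/63223: DF=(1 − 1589/63223·(0.997700+0.949900+0.919900+0.901100+0.864800+0.847800))/(1+1589/63223) = 8411/10000 ≈ 0.841100
step 8 [8y] bond c/1=9/100: DF=(1462807/1000000 − 9/100·(0.997700+0.949900+0.919900+0.901100+0.864800+0.847800+0.841100))/(1+9/100) = 41/50 ≈ 0.820000

1 1 9977/10000
2 2 9499/10000
3 3 9199/10000
4 4 9011/10000
5 5 1081/1250
6 6 4239/5000
7 7 8411/10000
8 8 41/50
DF(6y) = 4239/5000 ≈ 0.847800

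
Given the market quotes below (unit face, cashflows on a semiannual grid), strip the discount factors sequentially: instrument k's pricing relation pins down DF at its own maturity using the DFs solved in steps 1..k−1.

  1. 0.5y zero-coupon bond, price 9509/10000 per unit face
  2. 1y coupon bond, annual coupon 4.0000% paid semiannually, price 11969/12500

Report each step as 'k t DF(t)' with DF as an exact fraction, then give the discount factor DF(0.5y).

1 1/2 9509/10000
2 1 9201/10000
DF(0.5y) = 9509/10000 ≈ 0.950900

step 1 [0.5y] zero: DF = P = 9509/10000 ≈ 0.950900
step 2 [1y] bond c/2=1/50: DF=(11969/12500 − 1/50·(0.950900))/(1+1/50) = 9201/10000 ≈ 0.920100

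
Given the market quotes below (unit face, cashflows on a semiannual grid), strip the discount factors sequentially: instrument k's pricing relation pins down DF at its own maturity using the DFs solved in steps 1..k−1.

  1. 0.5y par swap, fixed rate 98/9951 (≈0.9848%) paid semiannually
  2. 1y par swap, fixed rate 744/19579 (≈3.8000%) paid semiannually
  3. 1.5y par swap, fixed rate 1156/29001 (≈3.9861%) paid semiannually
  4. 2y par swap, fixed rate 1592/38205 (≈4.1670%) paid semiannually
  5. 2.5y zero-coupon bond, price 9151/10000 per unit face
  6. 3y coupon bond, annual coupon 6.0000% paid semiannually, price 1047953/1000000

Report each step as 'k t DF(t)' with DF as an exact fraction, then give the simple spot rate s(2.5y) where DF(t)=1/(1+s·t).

1 1/2 9951/10000
2 1 2407/2500
3 3/2 4711/5000
4 2 2301/2500
5 5/2 9151/10000
6 3 1759/2000
s(2.5y) = (1/(9151/10000) − 1)/(5/2) = 1698/45755 ≈ 3.7111%

step 1 [0.5y] swap r/2=49/9951: DF=(1 − 49/9951·(0))/(1+49/9951) = 9951/10000 ≈ 0.995100
step 2 [1y] swap r/2=372/19579: DF=(1 − 372/19579·(0.995100))/(1+372/19579) = 2407/2500 ≈ 0.962800
step 3 [1.5y] swap r/2=578/29001: DF=(1 − 578/29001·(0.995100+0.962800))/(1+578/29001) = 4711/5000 ≈ 0.942200
step 4 [2y] swap r/2=796/38205: DF=(1 − 796/38205·(0.995100+0.962800+0.942200))/(1+796/38205) = 2301/2500 ≈ 0.920400
step 5 [2.5y] zero: DF = P = 9151/10000 ≈ 0.915100
step 6 [3y] bond c/2=3/100: DF=(1047953/1000000 − 3/100·(0.995100+0.962800+0.942200+0.920400+0.915100))/(1+3/100) = 1759/2000 ≈ 0.879500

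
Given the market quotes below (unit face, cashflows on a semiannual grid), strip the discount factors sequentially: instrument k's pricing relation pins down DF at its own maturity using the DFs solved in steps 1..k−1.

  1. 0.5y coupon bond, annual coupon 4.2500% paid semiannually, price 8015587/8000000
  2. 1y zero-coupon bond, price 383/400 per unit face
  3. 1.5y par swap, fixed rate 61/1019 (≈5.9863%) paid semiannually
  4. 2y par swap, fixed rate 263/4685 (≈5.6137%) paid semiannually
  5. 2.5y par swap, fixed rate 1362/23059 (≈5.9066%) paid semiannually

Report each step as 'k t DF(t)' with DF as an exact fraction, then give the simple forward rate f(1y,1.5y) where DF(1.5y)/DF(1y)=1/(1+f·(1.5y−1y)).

step 1 [0.5y] bond c/2=17/800: DF=(8015587/8000000 − 17/800·(0))/(1+17/800) = 9811/10000 ≈ 0.981100
step 2 [1y] zero: DF = P = 383/400 ≈ 0.957500
step 3 [1.5y] swap r/2=61/2038: DF=(1 − 61/2038·(0.981100+0.957500))/(1+61/2038) = 4573/5000 ≈ 0.914600
step 4 [2y] swap r/2=263/9370: DF=(1 − 263/9370·(0.981100+0.957500+0.914600))/(1+263/9370) = 2237/2500 ≈ 0.894800
step 5 [2.5y] swap r/2=681/23059: DF=(1 − 681/23059·(0.981100+0.957500+0.914600+0.894800))/(1+681/23059) = 4319/5000 ≈ 0.863800

1 1/2 9811/10000
2 1 383/400
3 3/2 4573/5000
4 2 2237/2500
5 5/2 4319/5000
f(1y,1.5y) = ((383/400)/(4573/5000) − 1)/(1/2) = 429/4573 ≈ 9.3812%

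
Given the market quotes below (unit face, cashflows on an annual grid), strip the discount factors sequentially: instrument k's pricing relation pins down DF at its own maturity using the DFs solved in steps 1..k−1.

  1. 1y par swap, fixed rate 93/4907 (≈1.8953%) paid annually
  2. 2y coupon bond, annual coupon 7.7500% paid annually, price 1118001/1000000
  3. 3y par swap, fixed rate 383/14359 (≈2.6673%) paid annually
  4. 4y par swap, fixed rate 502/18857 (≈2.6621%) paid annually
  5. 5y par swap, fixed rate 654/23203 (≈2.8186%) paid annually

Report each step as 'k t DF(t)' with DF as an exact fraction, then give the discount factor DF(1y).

1 1 4907/5000
2 2 967/1000
3 3 4617/5000
4 4 2249/2500
5 5 2173/2500
DF(1y) = 4907/5000 ≈ 0.981400

step 1 [1y] swap r/1=93/4907: DF=(1 − 93/4907·(0))/(1+93/4907) = 4907/5000 ≈ 0.981400
step 2 [2y] bond c/1=31/400: DF=(1118001/1000000 − 31/400·(0.981400))/(1+31/400) = 967/1000 ≈ 0.967000
step 3 [3y] swap r/1=383/14359: DF=(1 − 383/14359·(0.981400+0.967000))/(1+383/14359) = 4617/5000 ≈ 0.923400
step 4 [4y] swap r/1=502/18857: DF=(1 − 502/18857·(0.981400+0.967000+0.923400))/(1+502/18857) = 2249/2500 ≈ 0.899600
step 5 [5y] swap r/1=654/23203: DF=(1 − 654/23203·(0.981400+0.967000+0.923400+0.899600))/(1+654/23203) = 2173/2500 ≈ 0.869200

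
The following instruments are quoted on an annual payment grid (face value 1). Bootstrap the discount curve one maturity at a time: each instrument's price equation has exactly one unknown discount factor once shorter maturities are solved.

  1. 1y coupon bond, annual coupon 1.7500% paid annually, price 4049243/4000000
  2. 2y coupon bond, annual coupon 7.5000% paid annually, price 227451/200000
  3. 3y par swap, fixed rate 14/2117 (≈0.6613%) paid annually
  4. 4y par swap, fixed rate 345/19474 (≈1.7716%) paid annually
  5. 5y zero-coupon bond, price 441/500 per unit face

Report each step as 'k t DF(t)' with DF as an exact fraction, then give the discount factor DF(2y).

1 1 9949/10000
2 2 1977/2000
3 3 2451/2500
4 4 931/1000
5 5 441/500
DF(2y) = 1977/2000 ≈ 0.988500

step 1 [1y] bond c/1=7/400: DF=(4049243/4000000 − 7/400·(0))/(1+7/400) = 9949/10000 ≈ 0.994900
step 2 [2y] bond c/1=3/40: DF=(227451/200000 − 3/40·(0.994900))/(1+3/40) = 1977/2000 ≈ 0.988500
step 3 [3y] swap r/1=14/2117: DF=(1 − 14/2117·(0.994900+0.988500))/(1+14/2117) = 2451/2500 ≈ 0.980400
step 4 [4y] swap r/1=345/19474: DF=(1 − 345/19474·(0.994900+0.988500+0.980400))/(1+345/19474) = 931/1000 ≈ 0.931000
step 5 [5y] zero: DF = P = 441/500 ≈ 0.882000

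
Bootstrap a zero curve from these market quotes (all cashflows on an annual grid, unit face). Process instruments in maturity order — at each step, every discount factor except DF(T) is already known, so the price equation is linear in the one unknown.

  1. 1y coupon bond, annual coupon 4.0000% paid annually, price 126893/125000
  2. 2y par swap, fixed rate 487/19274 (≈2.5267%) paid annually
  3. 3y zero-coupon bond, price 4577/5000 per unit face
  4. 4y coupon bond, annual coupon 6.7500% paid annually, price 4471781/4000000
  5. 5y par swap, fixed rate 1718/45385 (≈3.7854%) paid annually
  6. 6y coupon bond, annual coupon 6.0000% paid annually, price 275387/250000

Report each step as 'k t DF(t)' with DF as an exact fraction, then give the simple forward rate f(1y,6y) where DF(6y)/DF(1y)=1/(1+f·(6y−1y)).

step 1 [1y] bond c/1=1/25: DF=(126893/125000 − 1/25·(0))/(1+1/25) = 9761/10000 ≈ 0.976100
step 2 [2y] swap r/1=487/19274: DF=(1 − 487/19274·(0.976100))/(1+487/19274) = 9513/10000 ≈ 0.951300
step 3 [3y] zero: DF = P = 4577/5000 ≈ 0.915400
step 4 [4y] bond c/1=27/400: DF=(4471781/4000000 − 27/400·(0.976100+0.951300+0.915400))/(1+27/400) = 347/400 ≈ 0.867500
step 5 [5y] swap r/1=1718/45385: DF=(1 − 1718/45385·(0.976100+0.951300+0.915400+0.867500))/(1+1718/45385) = 4141/5000 ≈ 0.828200
step 6 [6y] bond c/1=3/50: DF=(275387/250000 − 3/50·(0.976100+0.951300+0.915400+0.867500+0.828200))/(1+3/50) = 7823/10000 ≈ 0.782300

1 1 9761/10000
2 2 9513/10000
3 3 4577/5000
4 4 347/400
5 5 4141/5000
6 6 7823/10000
f(1y,6y) = ((9761/10000)/(7823/10000) − 1)/(5) = 1938/39115 ≈ 4.9546%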